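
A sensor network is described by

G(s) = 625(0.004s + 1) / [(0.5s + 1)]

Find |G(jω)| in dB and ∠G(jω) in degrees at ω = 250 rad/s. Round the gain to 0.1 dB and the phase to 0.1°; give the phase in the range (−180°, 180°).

17.0 dB, -44.5°

At ω = 250 rad/s:
zero (1 + j250·0.004) = 1 + j1 → |·| ≈ 1.4142, ∠ ≈ 45.00°
pole (1 + j250·0.5) = 1 + j125 → |·| ≈ 125, ∠ ≈ 89.54°
|G| = 625 · 1.4142 / (125) ≈ 7.071
Gain = 20 log₁₀(7.071) ≈ 16.99 dB
∠G = (45.00°) − (89.54°) = -44.54°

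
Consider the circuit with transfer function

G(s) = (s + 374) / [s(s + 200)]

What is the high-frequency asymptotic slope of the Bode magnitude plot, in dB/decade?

-20 dB/decade

Each pole contributes −20 dB/decade at high frequency; each zero contributes +20 dB/decade.
Net: 1 zero(s) − 2 pole(s) → -20 dB/decade.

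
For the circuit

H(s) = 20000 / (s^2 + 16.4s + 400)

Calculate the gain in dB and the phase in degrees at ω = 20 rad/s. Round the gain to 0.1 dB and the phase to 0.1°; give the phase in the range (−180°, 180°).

At s = jω = j20:
quadratic: (j20)² + 16.4·j20 + 400 = 0 + j328 → |·| ≈ 328, ∠ ≈ 90.00°
|H| = 20000 / 328 ≈ 60.976
Gain = 20 log₁₀(60.976) ≈ 35.70 dB
∠H = 0.00° − 90.00° = -90.00°

35.7 dB, -90.0°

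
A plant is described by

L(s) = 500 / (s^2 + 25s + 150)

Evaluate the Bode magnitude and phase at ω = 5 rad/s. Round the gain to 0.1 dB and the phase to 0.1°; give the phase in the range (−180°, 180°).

9.0 dB, -45.0°

Substitute s = j5:
Numerator: 500 = 500 + j0
Denominator: (j5)^2 + 25(j5) + 150 = 125 + j125
|N| = √(500² + 0²) ≈ 500, ∠N ≈ 0.00°
|D| = √(125² + 125²) ≈ 176.78, ∠D ≈ 45.00°
|L| = 500 / 176.78 ≈ 2.8284
Gain = 20 log₁₀(2.8284) ≈ 9.03 dB
∠L = 0.00° − 45.00° = -45.00°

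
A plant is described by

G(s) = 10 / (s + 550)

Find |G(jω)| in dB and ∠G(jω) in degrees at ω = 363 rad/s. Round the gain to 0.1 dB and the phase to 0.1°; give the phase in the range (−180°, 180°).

At s = jω = j363:
pole (s+550): 550 + j363 → |·| = √(550²+363²) = √434269 ≈ 658.99, ∠ = arctan(363/550) ≈ 33.42°
|G| = 10 / 658.99 ≈ 0.015175
Gain = 20 log₁₀(0.015175) ≈ -36.38 dB
∠G = 0.00° − 33.42° = -33.42°

-36.4 dB, -33.4°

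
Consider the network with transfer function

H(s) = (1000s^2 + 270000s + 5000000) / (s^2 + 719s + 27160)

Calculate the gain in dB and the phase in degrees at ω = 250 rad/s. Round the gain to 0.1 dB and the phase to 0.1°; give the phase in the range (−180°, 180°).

53.7 dB, 29.3°

Substitute s = j250:
Numerator: 1000(j250)^2 + 270000(j250) + 5000000 = -57500000 + j67500000
Denominator: (j250)^2 + 719(j250) + 27160 = -35340 + j179750
|N| = √(57500000² + 67500000²) ≈ 8.8671e+07, ∠N ≈ 130.43°
|D| = √(35340² + 179750²) ≈ 1.8319e+05, ∠D ≈ 101.12°
|H| = 8.8671e+07 / 1.8319e+05 ≈ 484.04
Gain = 20 log₁₀(484.04) ≈ 53.70 dB
∠H = 130.43° − 101.12° = 29.31°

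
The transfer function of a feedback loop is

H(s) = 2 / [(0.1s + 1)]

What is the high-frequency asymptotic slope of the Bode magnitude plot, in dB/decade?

-20 dB/decade

Each pole contributes −20 dB/decade at high frequency; each zero contributes +20 dB/decade.
Net: 0 zero(s) − 1 pole(s) → -20 dB/decade.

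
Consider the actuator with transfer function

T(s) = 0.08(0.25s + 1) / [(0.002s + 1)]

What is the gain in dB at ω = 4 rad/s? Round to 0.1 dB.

-18.9 dB

At ω = 4 rad/s:
zero (1 + j4·0.25) = 1 + j1 → |·| ≈ 1.4142, ∠ ≈ 45.00°
pole (1 + j4·0.002) = 1 + j0.008 → |·| ≈ 1, ∠ ≈ 0.46°
|T| = 0.08 · 1.4142 / (1) ≈ 0.11314
Gain = 20 log₁₀(0.11314) ≈ -18.93 dB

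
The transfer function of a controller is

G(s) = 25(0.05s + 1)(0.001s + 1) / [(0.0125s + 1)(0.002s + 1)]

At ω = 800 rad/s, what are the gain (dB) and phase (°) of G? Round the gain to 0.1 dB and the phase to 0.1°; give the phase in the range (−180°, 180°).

36.6 dB, -15.1°

At ω = 800 rad/s:
zero (1 + j800·0.05) = 1 + j40 → |·| ≈ 40.012, ∠ ≈ 88.57°
zero (1 + j800·0.001) = 1 + j0.8 → |·| ≈ 1.2806, ∠ ≈ 38.66°
pole (1 + j800·0.0125) = 1 + j10 → |·| ≈ 10.05, ∠ ≈ 84.29°
pole (1 + j800·0.002) = 1 + j1.6 → |·| ≈ 1.8868, ∠ ≈ 57.99°
|G| = 25 · 40.012 · 1.2806 / (10.05 · 1.8868) ≈ 67.554
Gain = 20 log₁₀(67.554) ≈ 36.59 dB
∠G = (88.57° + 38.66°) − (84.29° + 57.99°) = -15.05°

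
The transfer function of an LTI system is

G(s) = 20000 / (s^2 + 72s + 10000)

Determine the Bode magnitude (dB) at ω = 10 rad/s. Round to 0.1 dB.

6.1 dB

At s = jω = j10:
quadratic: (j10)² + 72·j10 + 10000 = 9900 + j720 → |·| ≈ 9926.1, ∠ ≈ 4.16°
|G| = 20000 / 9926.1 ≈ 2.0149
Gain = 20 log₁₀(2.0149) ≈ 6.09 dB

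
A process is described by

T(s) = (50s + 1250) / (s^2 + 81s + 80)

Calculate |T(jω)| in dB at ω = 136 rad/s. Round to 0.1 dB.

Substitute s = j136:
Numerator: 50(j136) + 1250 = 1250 + j6800
Denominator: (j136)^2 + 81(j136) + 80 = -18416 + j11016
|N| = √(1250² + 6800²) ≈ 6913.9, ∠N ≈ 79.58°
|D| = √(18416² + 11016²) ≈ 21459, ∠D ≈ 149.11°
|T| = 6913.9 / 21459 ≈ 0.32219
Gain = 20 log₁₀(0.32219) ≈ -9.84 dB

-9.8 dB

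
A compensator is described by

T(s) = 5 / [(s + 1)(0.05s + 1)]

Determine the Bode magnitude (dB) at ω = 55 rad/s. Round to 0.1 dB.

-30.2 dB

At ω = 55 rad/s:
pole (1 + j55·1) = 1 + j55 → |·| ≈ 55.009, ∠ ≈ 88.96°
pole (1 + j55·0.05) = 1 + j2.75 → |·| ≈ 2.9262, ∠ ≈ 70.02°
|T| = 5 · 1 / (55.009 · 2.9262) ≈ 0.031062
Gain = 20 log₁₀(0.031062) ≈ -30.16 dB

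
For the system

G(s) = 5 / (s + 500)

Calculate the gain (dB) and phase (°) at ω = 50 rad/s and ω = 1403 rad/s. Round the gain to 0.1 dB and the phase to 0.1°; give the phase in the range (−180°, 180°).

Substitute s = j50:
Numerator: 5 = 5 + j0
Denominator: (j50) + 500 = 500 + j50
|N| = √(5² + 0²) ≈ 5, ∠N ≈ 0.00°
|D| = √(500² + 50²) ≈ 502.49, ∠D ≈ 5.71°
|G| = 5 / 502.49 ≈ 0.0099504
Gain = 20 log₁₀(0.0099504) ≈ -40.04 dB
∠G = 0.00° − 5.71° = -5.71°

Substitute s = j1403:
Numerator: 5 = 5 + j0
Denominator: (j1403) + 500 = 500 + j1403
|N| = √(5² + 0²) ≈ 5, ∠N ≈ 0.00°
|D| = √(500² + 1403²) ≈ 1489.4, ∠D ≈ 70.38°
|G| = 5 / 1489.4 ≈ 0.0033571
Gain = 20 log₁₀(0.0033571) ≈ -49.48 dB
∠G = 0.00° − 70.38° = -70.38°

ω = 50: -40.0 dB, -5.7°; ω = 1403: -49.5 dB, -70.4°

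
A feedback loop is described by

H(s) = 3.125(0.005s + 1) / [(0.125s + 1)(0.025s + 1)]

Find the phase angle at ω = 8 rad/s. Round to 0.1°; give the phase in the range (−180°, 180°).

At ω = 8 rad/s:
zero (1 + j8·0.005) = 1 + j0.04 → |·| ≈ 1.0008, ∠ ≈ 2.29°
pole (1 + j8·0.125) = 1 + j1 → |·| ≈ 1.4142, ∠ ≈ 45.00°
pole (1 + j8·0.025) = 1 + j0.2 → |·| ≈ 1.0198, ∠ ≈ 11.31°
∠H = (2.29°) − (45.00° + 11.31°) = -54.02°

-54.0°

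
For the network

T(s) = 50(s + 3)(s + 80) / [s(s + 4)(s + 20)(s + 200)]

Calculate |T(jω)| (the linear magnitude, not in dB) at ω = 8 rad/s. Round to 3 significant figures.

At s = jω = j8:
zero (s+3): 3 + j8 → |·| = √(3²+8²) = √73 ≈ 8.544, ∠ = arctan(8/3) ≈ 69.44°
zero (s+80): 80 + j8 → |·| = √(80²+8²) = √6464 ≈ 80.399, ∠ = arctan(8/80) ≈ 5.71°
pole (s+4): 4 + j8 → |·| = √(4²+8²) = √80 ≈ 8.9443, ∠ = arctan(8/4) ≈ 63.43°
pole (s+20): 20 + j8 → |·| = √(20²+8²) = √464 ≈ 21.541, ∠ = arctan(8/20) ≈ 21.80°
pole (s+200): 200 + j8 → |·| = √(200²+8²) = √40064 ≈ 200.16, ∠ = arctan(8/200) ≈ 2.29°
pole at origin: |s| = 8, ∠ = 90.00° (in denominator)
|T| = 50 · 686.93 / 3.0852e+05 ≈ 0.11133

0.111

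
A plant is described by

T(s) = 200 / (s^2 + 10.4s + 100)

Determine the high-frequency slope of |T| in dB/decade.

-40 dB/decade

Each pole contributes −20 dB/decade at high frequency; each zero contributes +20 dB/decade.
Net: 0 zero(s) − 2 pole(s) → -40 dB/decade.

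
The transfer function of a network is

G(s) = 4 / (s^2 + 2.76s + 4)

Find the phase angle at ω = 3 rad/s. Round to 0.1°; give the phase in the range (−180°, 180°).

-121.1°

At s = jω = j3:
quadratic: (j3)² + 2.76·j3 + 4 = -5 + j8.28 → |·| ≈ 9.6726, ∠ ≈ 121.13°
∠G = 0.00° − 121.13° = -121.13°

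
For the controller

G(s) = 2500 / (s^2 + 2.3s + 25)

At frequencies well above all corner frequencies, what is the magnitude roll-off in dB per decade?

-40 dB/decade

Each pole contributes −20 dB/decade at high frequency; each zero contributes +20 dB/decade.
Net: 0 zero(s) − 2 pole(s) → -40 dB/decade.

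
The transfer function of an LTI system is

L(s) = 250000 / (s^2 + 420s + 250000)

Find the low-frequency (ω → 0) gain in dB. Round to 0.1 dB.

0.0 dB

L(0) = 250000 / 250000 = 1
20 log₁₀(1) ≈ 0.00 dB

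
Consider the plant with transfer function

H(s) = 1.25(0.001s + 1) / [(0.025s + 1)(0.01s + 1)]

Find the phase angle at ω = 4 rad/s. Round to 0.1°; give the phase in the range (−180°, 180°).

At ω = 4 rad/s:
zero (1 + j4·0.001) = 1 + j0.004 → |·| ≈ 1, ∠ ≈ 0.23°
pole (1 + j4·0.025) = 1 + j0.1 → |·| ≈ 1.005, ∠ ≈ 5.71°
pole (1 + j4·0.01) = 1 + j0.04 → |·| ≈ 1.0008, ∠ ≈ 2.29°
∠H = (0.23°) − (5.71° + 2.29°) = -7.77°

-7.8°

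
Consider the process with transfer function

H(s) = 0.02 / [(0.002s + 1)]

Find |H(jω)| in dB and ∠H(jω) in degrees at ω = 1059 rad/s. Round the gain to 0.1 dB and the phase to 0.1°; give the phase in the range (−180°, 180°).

-41.4 dB, -64.7°

At ω = 1059 rad/s:
pole (1 + j1059·0.002) = 1 + j2.118 → |·| ≈ 2.3422, ∠ ≈ 64.73°
|H| = 0.02 · 1 / (2.3422) ≈ 0.008539
Gain = 20 log₁₀(0.008539) ≈ -41.37 dB
∠H = (0°) − (64.73°) = -64.73°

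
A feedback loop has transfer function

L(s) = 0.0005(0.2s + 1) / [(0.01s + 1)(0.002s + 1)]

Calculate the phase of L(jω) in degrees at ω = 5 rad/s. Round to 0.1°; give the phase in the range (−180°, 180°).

At ω = 5 rad/s:
zero (1 + j5·0.2) = 1 + j1 → |·| ≈ 1.4142, ∠ ≈ 45.00°
pole (1 + j5·0.01) = 1 + j0.05 → |·| ≈ 1.0012, ∠ ≈ 2.86°
pole (1 + j5·0.002) = 1 + j0.01 → |·| ≈ 1, ∠ ≈ 0.57°
∠L = (45.00°) − (2.86° + 0.57°) = 41.57°

41.6°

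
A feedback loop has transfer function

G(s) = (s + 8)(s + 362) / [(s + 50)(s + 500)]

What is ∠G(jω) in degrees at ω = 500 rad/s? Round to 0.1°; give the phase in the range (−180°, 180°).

At s = jω = j500:
zero (s+8): 8 + j500 → |·| = √(8²+500²) = √250064 ≈ 500.06, ∠ = arctan(500/8) ≈ 89.08°
zero (s+362): 362 + j500 → |·| = √(362²+500²) = √381044 ≈ 617.29, ∠ = arctan(500/362) ≈ 54.10°
pole (s+50): 50 + j500 → |·| = √(50²+500²) = √252500 ≈ 502.49, ∠ = arctan(500/50) ≈ 84.29°
pole (s+500): 500 + j500 → |·| = √(500²+500²) = √500000 ≈ 707.11, ∠ = arctan(500/500) ≈ 45.00°
∠G = 143.18° − 129.29° = 13.89°

13.9°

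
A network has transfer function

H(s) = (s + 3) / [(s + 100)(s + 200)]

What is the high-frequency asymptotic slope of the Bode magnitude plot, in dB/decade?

-20 dB/decade

Each pole contributes −20 dB/decade at high frequency; each zero contributes +20 dB/decade.
Net: 1 zero(s) − 2 pole(s) → -20 dB/decade.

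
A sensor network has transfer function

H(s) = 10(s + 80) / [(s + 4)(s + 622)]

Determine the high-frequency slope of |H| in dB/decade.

-20 dB/decade

Each pole contributes −20 dB/decade at high frequency; each zero contributes +20 dB/decade.
Net: 1 zero(s) − 2 pole(s) → -20 dB/decade.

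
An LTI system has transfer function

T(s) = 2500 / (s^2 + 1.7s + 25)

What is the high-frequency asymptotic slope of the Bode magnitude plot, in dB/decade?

Each pole contributes −20 dB/decade at high frequency; each zero contributes +20 dB/decade.
Net: 0 zero(s) − 2 pole(s) → -40 dB/decade.

-40 dB/decade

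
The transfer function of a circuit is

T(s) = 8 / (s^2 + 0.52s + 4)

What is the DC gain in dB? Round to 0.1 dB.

T(0) = 8 / 4 = 2
20 log₁₀(2) ≈ 6.02 dB

6.0 dB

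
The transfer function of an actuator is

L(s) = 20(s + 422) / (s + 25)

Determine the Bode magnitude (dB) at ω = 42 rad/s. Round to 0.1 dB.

44.8 dB

At s = jω = j42:
zero (s+422): 422 + j42 → |·| = √(422²+42²) = √179848 ≈ 424.08, ∠ = arctan(42/422) ≈ 5.68°
pole (s+25): 25 + j42 → |·| = √(25²+42²) = √2389 ≈ 48.877, ∠ = arctan(42/25) ≈ 59.24°
|L| = 20 · 424.08 / 48.877 ≈ 173.53
Gain = 20 log₁₀(173.53) ≈ 44.79 dB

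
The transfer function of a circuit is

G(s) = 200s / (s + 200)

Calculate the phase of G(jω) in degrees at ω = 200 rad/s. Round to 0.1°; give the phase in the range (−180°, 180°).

At s = jω = j200:
zero at origin: s = j200 → |·| = 200, ∠ = 90.00°
pole (s+200): 200 + j200 → |·| = √(200²+200²) = √80000 ≈ 282.84, ∠ = arctan(200/200) ≈ 45.00°
∠G = 90.00° − 45.00° = 45.00°

45.0°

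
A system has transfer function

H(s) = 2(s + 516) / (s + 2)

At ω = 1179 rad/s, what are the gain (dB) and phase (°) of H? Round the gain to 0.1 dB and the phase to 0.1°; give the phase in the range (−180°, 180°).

6.8 dB, -23.5°

At s = jω = j1179:
zero (s+516): 516 + j1179 → |·| = √(516²+1179²) = √1656297 ≈ 1287, ∠ = arctan(1179/516) ≈ 66.36°
pole (s+2): 2 + j1179 → |·| = √(2²+1179²) = √1390045 ≈ 1179, ∠ = arctan(1179/2) ≈ 89.90°
|H| = 2 · 1287 / 1179 ≈ 2.1832
Gain = 20 log₁₀(2.1832) ≈ 6.78 dB
∠H = 66.36° − 89.90° = -23.54°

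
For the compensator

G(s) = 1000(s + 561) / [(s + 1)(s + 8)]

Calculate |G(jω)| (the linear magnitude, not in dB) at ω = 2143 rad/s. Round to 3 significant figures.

At s = jω = j2143:
zero (s+561): 561 + j2143 → |·| = √(561²+2143²) = √4907170 ≈ 2215.2, ∠ = arctan(2143/561) ≈ 75.33°
pole (s+1): 1 + j2143 → |·| = √(1²+2143²) = √4592450 ≈ 2143, ∠ = arctan(2143/1) ≈ 89.97°
pole (s+8): 8 + j2143 → |·| = √(8²+2143²) = √4592513 ≈ 2143, ∠ = arctan(2143/8) ≈ 89.79°
|G| = 1000 · 2215.2 / 4.5924e+06 ≈ 0.48236

0.482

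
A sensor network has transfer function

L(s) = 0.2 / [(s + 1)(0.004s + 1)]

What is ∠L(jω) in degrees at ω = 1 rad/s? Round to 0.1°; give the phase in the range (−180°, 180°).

-45.2°

At ω = 1 rad/s:
pole (1 + j1·1) = 1 + j1 → |·| ≈ 1.4142, ∠ ≈ 45.00°
pole (1 + j1·0.004) = 1 + j0.004 → |·| ≈ 1, ∠ ≈ 0.23°
∠L = (0°) − (45.00° + 0.23°) = -45.23°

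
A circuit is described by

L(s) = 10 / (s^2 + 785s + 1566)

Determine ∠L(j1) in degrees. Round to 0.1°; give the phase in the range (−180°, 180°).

-26.6°

Substitute s = j1:
Numerator: 10 = 10 + j0
Denominator: (j1)^2 + 785(j1) + 1566 = 1565 + j785
|N| = √(10² + 0²) ≈ 10, ∠N ≈ 0.00°
|D| = √(1565² + 785²) ≈ 1750.8, ∠D ≈ 26.64°
∠L = 0.00° − 26.64° = -26.64°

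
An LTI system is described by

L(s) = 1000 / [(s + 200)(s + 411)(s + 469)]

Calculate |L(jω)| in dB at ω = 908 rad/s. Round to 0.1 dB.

At s = jω = j908:
pole (s+200): 200 + j908 → |·| = √(200²+908²) = √864464 ≈ 929.77, ∠ = arctan(908/200) ≈ 77.58°
pole (s+411): 411 + j908 → |·| = √(411²+908²) = √993385 ≈ 996.69, ∠ = arctan(908/411) ≈ 65.65°
pole (s+469): 469 + j908 → |·| = √(469²+908²) = √1044425 ≈ 1022, ∠ = arctan(908/469) ≈ 62.68°
|L| = 1000 / 9.4708e+08 ≈ 1.0559e-06
Gain = 20 log₁₀(1.0559e-06) ≈ -119.53 dB

-119.5 dB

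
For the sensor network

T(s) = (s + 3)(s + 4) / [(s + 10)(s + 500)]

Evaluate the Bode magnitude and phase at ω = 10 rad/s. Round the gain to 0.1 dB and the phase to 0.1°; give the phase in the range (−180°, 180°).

At s = jω = j10:
zero (s+3): 3 + j10 → |·| = √(3²+10²) = √109 ≈ 10.44, ∠ = arctan(10/3) ≈ 73.30°
zero (s+4): 4 + j10 → |·| = √(4²+10²) = √116 ≈ 10.77, ∠ = arctan(10/4) ≈ 68.20°
pole (s+10): 10 + j10 → |·| = √(10²+10²) = √200 ≈ 14.142, ∠ = arctan(10/10) ≈ 45.00°
pole (s+500): 500 + j10 → |·| = √(500²+10²) = √250100 ≈ 500.1, ∠ = arctan(10/500) ≈ 1.15°
|T| = 1 · 112.44 / 7072.4 ≈ 0.015898
Gain = 20 log₁₀(0.015898) ≈ -35.97 dB
∠T = 141.50° − 46.15° = 95.35°

-36.0 dB, 95.4°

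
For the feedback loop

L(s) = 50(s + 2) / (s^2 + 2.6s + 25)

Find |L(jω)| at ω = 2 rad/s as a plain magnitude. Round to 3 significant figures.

At s = jω = j2:
zero (s+2): 2 + j2 → |·| = √(2²+2²) = √8 ≈ 2.8284, ∠ = arctan(2/2) ≈ 45.00°
quadratic: (j2)² + 2.6·j2 + 25 = 21 + j5.2 → |·| ≈ 21.634, ∠ ≈ 13.91°
|L| = 50 · 2.8284 / 21.634 ≈ 6.5369

6.54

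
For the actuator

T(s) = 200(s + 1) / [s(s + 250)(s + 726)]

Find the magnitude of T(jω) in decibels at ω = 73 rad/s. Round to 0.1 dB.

At s = jω = j73:
zero (s+1): 1 + j73 → |·| = √(1²+73²) = √5330 ≈ 73.007, ∠ = arctan(73/1) ≈ 89.22°
pole (s+250): 250 + j73 → |·| = √(250²+73²) = √67829 ≈ 260.44, ∠ = arctan(73/250) ≈ 16.28°
pole (s+726): 726 + j73 → |·| = √(726²+73²) = √532405 ≈ 729.66, ∠ = arctan(73/726) ≈ 5.74°
pole at origin: |s| = 73, ∠ = 90.00° (in denominator)
|T| = 200 · 73.007 / 1.3872e+07 ≈ 0.0010526
Gain = 20 log₁₀(0.0010526) ≈ -59.55 dB

-59.6 dB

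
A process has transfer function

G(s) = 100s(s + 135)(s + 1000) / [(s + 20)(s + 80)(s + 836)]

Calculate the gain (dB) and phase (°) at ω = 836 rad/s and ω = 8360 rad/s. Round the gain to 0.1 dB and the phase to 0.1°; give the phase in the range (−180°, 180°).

ω = 836: 40.9 dB, -7.4°; ω = 8360: 40.0 dB, -1.4°

At s = jω = j836:
zero (s+135): 135 + j836 → |·| = √(135²+836²) = √717121 ≈ 846.83, ∠ = arctan(836/135) ≈ 80.83°
zero (s+1000): 1000 + j836 → |·| = √(1000²+836²) = √1698896 ≈ 1303.4, ∠ = arctan(836/1000) ≈ 39.90°
zero at origin: s = j836 → |·| = 836, ∠ = 90.00°
pole (s+20): 20 + j836 → |·| = √(20²+836²) = √699296 ≈ 836.24, ∠ = arctan(836/20) ≈ 88.63°
pole (s+80): 80 + j836 → |·| = √(80²+836²) = √705296 ≈ 839.82, ∠ = arctan(836/80) ≈ 84.53°
pole (s+836): 836 + j836 → |·| = √(836²+836²) = √1397792 ≈ 1182.3, ∠ = arctan(836/836) ≈ 45.00°
|G| = 100 · 9.2274e+08 / 8.3032e+08 ≈ 111.13
Gain = 20 log₁₀(111.13) ≈ 40.92 dB
∠G = 210.73° − 218.16° = -7.43°

At s = jω = j8360:
zero (s+135): 135 + j8360 → |·| = √(135²+8360²) = √69907825 ≈ 8361.1, ∠ = arctan(8360/135) ≈ 89.07°
zero (s+1000): 1000 + j8360 → |·| = √(1000²+8360²) = √70889600 ≈ 8419.6, ∠ = arctan(8360/1000) ≈ 83.18°
zero at origin: s = j8360 → |·| = 8360, ∠ = 90.00°
pole (s+20): 20 + j8360 → |·| = √(20²+8360²) = √69890000 ≈ 8360, ∠ = arctan(8360/20) ≈ 89.86°
pole (s+80): 80 + j8360 → |·| = √(80²+8360²) = √69896000 ≈ 8360.4, ∠ = arctan(8360/80) ≈ 89.45°
pole (s+836): 836 + j8360 → |·| = √(836²+8360²) = √70588496 ≈ 8401.7, ∠ = arctan(8360/836) ≈ 84.29°
|G| = 100 · 5.8852e+11 / 5.8722e+11 ≈ 100.22
Gain = 20 log₁₀(100.22) ≈ 40.02 dB
∠G = 262.25° − 263.60° = -1.35°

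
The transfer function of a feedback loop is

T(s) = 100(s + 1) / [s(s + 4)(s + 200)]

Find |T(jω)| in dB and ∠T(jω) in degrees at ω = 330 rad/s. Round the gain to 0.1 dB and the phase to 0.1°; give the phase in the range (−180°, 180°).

At s = jω = j330:
zero (s+1): 1 + j330 → |·| = √(1²+330²) = √108901 ≈ 330, ∠ = arctan(330/1) ≈ 89.83°
pole (s+4): 4 + j330 → |·| = √(4²+330²) = √108916 ≈ 330.02, ∠ = arctan(330/4) ≈ 89.31°
pole (s+200): 200 + j330 → |·| = √(200²+330²) = √148900 ≈ 385.88, ∠ = arctan(330/200) ≈ 58.78°
pole at origin: |s| = 330, ∠ = 90.00° (in denominator)
|T| = 100 · 330 / 4.2025e+07 ≈ 0.00078525
Gain = 20 log₁₀(0.00078525) ≈ -62.10 dB
∠T = 89.83° − 238.09° = -148.26°

-62.1 dB, -148.3°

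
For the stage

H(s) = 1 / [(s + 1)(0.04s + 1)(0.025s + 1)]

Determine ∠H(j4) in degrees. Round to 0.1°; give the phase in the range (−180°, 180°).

-90.8°

At ω = 4 rad/s:
pole (1 + j4·1) = 1 + j4 → |·| ≈ 4.1231, ∠ ≈ 75.96°
pole (1 + j4·0.04) = 1 + j0.16 → |·| ≈ 1.0127, ∠ ≈ 9.09°
pole (1 + j4·0.025) = 1 + j0.1 → |·| ≈ 1.005, ∠ ≈ 5.71°
∠H = (0°) − (75.96° + 9.09° + 5.71°) = -90.76°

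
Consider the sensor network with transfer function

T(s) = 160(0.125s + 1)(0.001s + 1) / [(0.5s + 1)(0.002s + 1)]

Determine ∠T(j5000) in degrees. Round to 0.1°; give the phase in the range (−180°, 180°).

At ω = 5000 rad/s:
zero (1 + j5000·0.125) = 1 + j625 → |·| ≈ 625, ∠ ≈ 89.91°
zero (1 + j5000·0.001) = 1 + j5 → |·| ≈ 5.099, ∠ ≈ 78.69°
pole (1 + j5000·0.5) = 1 + j2500 → |·| ≈ 2500, ∠ ≈ 89.98°
pole (1 + j5000·0.002) = 1 + j10 → |·| ≈ 10.05, ∠ ≈ 84.29°
∠T = (89.91° + 78.69°) − (89.98° + 84.29°) = -5.67°

-5.7°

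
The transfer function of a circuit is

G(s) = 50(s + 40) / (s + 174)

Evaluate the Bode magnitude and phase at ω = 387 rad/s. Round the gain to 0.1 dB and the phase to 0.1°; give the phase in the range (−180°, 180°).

At s = jω = j387:
zero (s+40): 40 + j387 → |·| = √(40²+387²) = √151369 ≈ 389.06, ∠ = arctan(387/40) ≈ 84.10°
pole (s+174): 174 + j387 → |·| = √(174²+387²) = √180045 ≈ 424.32, ∠ = arctan(387/174) ≈ 65.79°
|G| = 50 · 389.06 / 424.32 ≈ 45.845
Gain = 20 log₁₀(45.845) ≈ 33.23 dB
∠G = 84.10° − 65.79° = 18.31°

33.2 dB, 18.3°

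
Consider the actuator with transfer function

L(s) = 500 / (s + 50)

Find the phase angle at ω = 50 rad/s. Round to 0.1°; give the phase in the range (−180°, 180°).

-45.0°

Substitute s = j50:
Numerator: 500 = 500 + j0
Denominator: (j50) + 50 = 50 + j50
|N| = √(500² + 0²) ≈ 500, ∠N ≈ 0.00°
|D| = √(50² + 50²) ≈ 70.711, ∠D ≈ 45.00°
∠L = 0.00° − 45.00° = -45.00°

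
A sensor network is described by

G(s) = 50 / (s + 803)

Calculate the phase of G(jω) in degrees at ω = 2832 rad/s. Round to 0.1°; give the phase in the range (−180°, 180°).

Substitute s = j2832:
Numerator: 50 = 50 + j0
Denominator: (j2832) + 803 = 803 + j2832
|N| = √(50² + 0²) ≈ 50, ∠N ≈ 0.00°
|D| = √(803² + 2832²) ≈ 2943.6, ∠D ≈ 74.17°
∠G = 0.00° − 74.17° = -74.17°

-74.2°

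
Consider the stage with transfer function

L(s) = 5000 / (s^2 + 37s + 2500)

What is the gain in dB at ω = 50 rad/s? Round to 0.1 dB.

8.6 dB

At s = jω = j50:
quadratic: (j50)² + 37·j50 + 2500 = 0 + j1850 → |·| ≈ 1850, ∠ ≈ 90.00°
|L| = 5000 / 1850 ≈ 2.7027
Gain = 20 log₁₀(2.7027) ≈ 8.64 dB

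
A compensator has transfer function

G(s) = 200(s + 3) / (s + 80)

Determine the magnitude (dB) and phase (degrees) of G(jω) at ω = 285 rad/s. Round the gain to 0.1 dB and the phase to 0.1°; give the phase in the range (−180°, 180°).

45.7 dB, 15.1°

At s = jω = j285:
zero (s+3): 3 + j285 → |·| = √(3²+285²) = √81234 ≈ 285.02, ∠ = arctan(285/3) ≈ 89.40°
pole (s+80): 80 + j285 → |·| = √(80²+285²) = √87625 ≈ 296.02, ∠ = arctan(285/80) ≈ 74.32°
|G| = 200 · 285.02 / 296.02 ≈ 192.57
Gain = 20 log₁₀(192.57) ≈ 45.69 dB
∠G = 89.40° − 74.32° = 15.08°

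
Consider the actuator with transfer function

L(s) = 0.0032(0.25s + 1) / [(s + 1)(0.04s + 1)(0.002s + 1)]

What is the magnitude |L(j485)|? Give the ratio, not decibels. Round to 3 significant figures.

At ω = 485 rad/s:
zero (1 + j485·0.25) = 1 + j121.25 → |·| ≈ 121.25, ∠ ≈ 89.53°
pole (1 + j485·1) = 1 + j485 → |·| ≈ 485, ∠ ≈ 89.88°
pole (1 + j485·0.04) = 1 + j19.4 → |·| ≈ 19.426, ∠ ≈ 87.05°
pole (1 + j485·0.002) = 1 + j0.97 → |·| ≈ 1.3932, ∠ ≈ 44.13°
|L| = 0.0032 · 121.25 / (485 · 19.426 · 1.3932) ≈ 2.9559e-05

2.96e-05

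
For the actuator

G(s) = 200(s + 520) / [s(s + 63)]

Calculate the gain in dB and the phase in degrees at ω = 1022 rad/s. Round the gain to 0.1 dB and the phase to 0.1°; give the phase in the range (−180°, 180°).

At s = jω = j1022:
zero (s+520): 520 + j1022 → |·| = √(520²+1022²) = √1314884 ≈ 1146.7, ∠ = arctan(1022/520) ≈ 63.03°
pole (s+63): 63 + j1022 → |·| = √(63²+1022²) = √1048453 ≈ 1023.9, ∠ = arctan(1022/63) ≈ 86.47°
pole at origin: |s| = 1022, ∠ = 90.00° (in denominator)
|G| = 200 · 1146.7 / 1.0464e+06 ≈ 0.21917
Gain = 20 log₁₀(0.21917) ≈ -13.18 dB
∠G = 63.03° − 176.47° = -113.44°

-13.2 dB, -113.4°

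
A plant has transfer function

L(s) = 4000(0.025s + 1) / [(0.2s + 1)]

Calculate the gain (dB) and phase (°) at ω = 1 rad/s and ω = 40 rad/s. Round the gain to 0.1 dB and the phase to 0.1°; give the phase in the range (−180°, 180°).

At ω = 1 rad/s:
zero (1 + j1·0.025) = 1 + j0.025 → |·| ≈ 1.0003, ∠ ≈ 1.43°
pole (1 + j1·0.2) = 1 + j0.2 → |·| ≈ 1.0198, ∠ ≈ 11.31°
|L| = 4000 · 1.0003 / (1.0198) ≈ 3923.5
Gain = 20 log₁₀(3923.5) ≈ 71.87 dB
∠L = (1.43°) − (11.31°) = -9.88°

At ω = 40 rad/s:
zero (1 + j40·0.025) = 1 + j1 → |·| ≈ 1.4142, ∠ ≈ 45.00°
pole (1 + j40·0.2) = 1 + j8 → |·| ≈ 8.0623, ∠ ≈ 82.87°
|L| = 4000 · 1.4142 / (8.0623) ≈ 701.64
Gain = 20 log₁₀(701.64) ≈ 56.92 dB
∠L = (45.00°) − (82.87°) = -37.87°

ω = 1: 71.9 dB, -9.9°; ω = 40: 56.9 dB, -37.9°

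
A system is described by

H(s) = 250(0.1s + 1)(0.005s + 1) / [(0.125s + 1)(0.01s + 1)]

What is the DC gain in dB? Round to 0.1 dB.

48.0 dB

H(0) = 250 · 1 / 1 = 250
20 log₁₀(250) ≈ 47.96 dB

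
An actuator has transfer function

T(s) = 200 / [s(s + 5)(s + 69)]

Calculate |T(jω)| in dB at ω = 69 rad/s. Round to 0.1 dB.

-67.3 dB

At s = jω = j69:
pole (s+5): 5 + j69 → |·| = √(5²+69²) = √4786 ≈ 69.181, ∠ = arctan(69/5) ≈ 85.86°
pole (s+69): 69 + j69 → |·| = √(69²+69²) = √9522 ≈ 97.581, ∠ = arctan(69/69) ≈ 45.00°
pole at origin: |s| = 69, ∠ = 90.00° (in denominator)
|T| = 200 / 4.658e+05 ≈ 0.00042937
Gain = 20 log₁₀(0.00042937) ≈ -67.34 dB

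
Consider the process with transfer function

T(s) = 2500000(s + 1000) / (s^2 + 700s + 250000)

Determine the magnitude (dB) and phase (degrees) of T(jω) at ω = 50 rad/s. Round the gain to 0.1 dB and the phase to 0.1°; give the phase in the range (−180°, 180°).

80.0 dB, -5.2°

At s = jω = j50:
zero (s+1000): 1000 + j50 → |·| = √(1000²+50²) = √1002500 ≈ 1001.2, ∠ = arctan(50/1000) ≈ 2.86°
quadratic: (j50)² + 700·j50 + 250000 = 247500 + j35000 → |·| ≈ 2.4996e+05, ∠ ≈ 8.05°
|T| = 2500000 · 1001.2 / 2.4996e+05 ≈ 10014
Gain = 20 log₁₀(10014) ≈ 80.01 dB
∠T = 2.86° − 8.05° = -5.19°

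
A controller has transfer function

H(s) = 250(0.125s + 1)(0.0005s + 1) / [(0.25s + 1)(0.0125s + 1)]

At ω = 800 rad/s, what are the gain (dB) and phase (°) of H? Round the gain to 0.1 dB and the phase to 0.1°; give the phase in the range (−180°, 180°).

At ω = 800 rad/s:
zero (1 + j800·0.125) = 1 + j100 → |·| ≈ 100, ∠ ≈ 89.43°
zero (1 + j800·0.0005) = 1 + j0.4 → |·| ≈ 1.077, ∠ ≈ 21.80°
pole (1 + j800·0.25) = 1 + j200 → |·| ≈ 200, ∠ ≈ 89.71°
pole (1 + j800·0.0125) = 1 + j10 → |·| ≈ 10.05, ∠ ≈ 84.29°
|H| = 250 · 100 · 1.077 / (200 · 10.05) ≈ 13.396
Gain = 20 log₁₀(13.396) ≈ 22.54 dB
∠H = (89.43° + 21.80°) − (89.71° + 84.29°) = -62.77°

22.5 dB, -62.8°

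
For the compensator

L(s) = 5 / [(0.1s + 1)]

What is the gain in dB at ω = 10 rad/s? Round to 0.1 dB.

11.0 dB

At ω = 10 rad/s:
pole (1 + j10·0.1) = 1 + j1 → |·| ≈ 1.4142, ∠ ≈ 45.00°
|L| = 5 · 1 / (1.4142) ≈ 3.5356
Gain = 20 log₁₀(3.5356) ≈ 10.97 dB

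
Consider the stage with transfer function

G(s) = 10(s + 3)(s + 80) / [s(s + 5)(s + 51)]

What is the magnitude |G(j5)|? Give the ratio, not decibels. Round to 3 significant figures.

2.58

At s = jω = j5:
zero (s+3): 3 + j5 → |·| = √(3²+5²) = √34 ≈ 5.831, ∠ = arctan(5/3) ≈ 59.04°
zero (s+80): 80 + j5 → |·| = √(80²+5²) = √6425 ≈ 80.156, ∠ = arctan(5/80) ≈ 3.58°
pole (s+5): 5 + j5 → |·| = √(5²+5²) = √50 ≈ 7.0711, ∠ = arctan(5/5) ≈ 45.00°
pole (s+51): 51 + j5 → |·| = √(51²+5²) = √2626 ≈ 51.245, ∠ = arctan(5/51) ≈ 5.60°
pole at origin: |s| = 5, ∠ = 90.00° (in denominator)
|G| = 10 · 467.39 / 1811.8 ≈ 2.5797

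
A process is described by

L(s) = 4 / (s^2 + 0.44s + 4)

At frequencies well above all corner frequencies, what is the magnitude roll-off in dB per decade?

Each pole contributes −20 dB/decade at high frequency; each zero contributes +20 dB/decade.
Net: 0 zero(s) − 2 pole(s) → -40 dB/decade.

-40 dB/decade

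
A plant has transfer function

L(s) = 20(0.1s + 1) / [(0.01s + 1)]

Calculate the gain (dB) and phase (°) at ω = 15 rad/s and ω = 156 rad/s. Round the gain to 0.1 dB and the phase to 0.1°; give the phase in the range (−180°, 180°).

ω = 15: 31.0 dB, 47.8°; ω = 156: 44.5 dB, 29.0°

At ω = 15 rad/s:
zero (1 + j15·0.1) = 1 + j1.5 → |·| ≈ 1.8028, ∠ ≈ 56.31°
pole (1 + j15·0.01) = 1 + j0.15 → |·| ≈ 1.0112, ∠ ≈ 8.53°
|L| = 20 · 1.8028 / (1.0112) ≈ 35.657
Gain = 20 log₁₀(35.657) ≈ 31.04 dB
∠L = (56.31°) − (8.53°) = 47.78°

At ω = 156 rad/s:
zero (1 + j156·0.1) = 1 + j15.6 → |·| ≈ 15.632, ∠ ≈ 86.33°
pole (1 + j156·0.01) = 1 + j1.56 → |·| ≈ 1.853, ∠ ≈ 57.34°
|L| = 20 · 15.632 / (1.853) ≈ 168.72
Gain = 20 log₁₀(168.72) ≈ 44.54 dB
∠L = (86.33°) − (57.34°) = 28.99°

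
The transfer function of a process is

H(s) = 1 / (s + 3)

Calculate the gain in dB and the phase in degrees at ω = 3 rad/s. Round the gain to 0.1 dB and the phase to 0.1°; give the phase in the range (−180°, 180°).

At s = jω = j3:
pole (s+3): 3 + j3 → |·| = √(3²+3²) = √18 ≈ 4.2426, ∠ = arctan(3/3) ≈ 45.00°
|H| = 1 / 4.2426 ≈ 0.2357
Gain = 20 log₁₀(0.2357) ≈ -12.55 dB
∠H = 0.00° − 45.00° = -45.00°

-12.6 dB, -45.0°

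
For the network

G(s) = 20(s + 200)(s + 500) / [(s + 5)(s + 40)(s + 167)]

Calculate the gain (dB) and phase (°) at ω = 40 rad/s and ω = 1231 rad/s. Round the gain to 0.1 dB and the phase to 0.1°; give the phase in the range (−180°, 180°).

At s = jω = j40:
zero (s+200): 200 + j40 → |·| = √(200²+40²) = √41600 ≈ 203.96, ∠ = arctan(40/200) ≈ 11.31°
zero (s+500): 500 + j40 → |·| = √(500²+40²) = √251600 ≈ 501.6, ∠ = arctan(40/500) ≈ 4.57°
pole (s+5): 5 + j40 → |·| = √(5²+40²) = √1625 ≈ 40.311, ∠ = arctan(40/5) ≈ 82.87°
pole (s+40): 40 + j40 → |·| = √(40²+40²) = √3200 ≈ 56.569, ∠ = arctan(40/40) ≈ 45.00°
pole (s+167): 167 + j40 → |·| = √(167²+40²) = √29489 ≈ 171.72, ∠ = arctan(40/167) ≈ 13.47°
|G| = 20 · 1.0231e+05 / 3.9158e+05 ≈ 5.2255
Gain = 20 log₁₀(5.2255) ≈ 14.36 dB
∠G = 15.88° − 141.34° = -125.46°

At s = jω = j1231:
zero (s+200): 200 + j1231 → |·| = √(200²+1231²) = √1555361 ≈ 1247.1, ∠ = arctan(1231/200) ≈ 80.77°
zero (s+500): 500 + j1231 → |·| = √(500²+1231²) = √1765361 ≈ 1328.7, ∠ = arctan(1231/500) ≈ 67.89°
pole (s+5): 5 + j1231 → |·| = √(5²+1231²) = √1515386 ≈ 1231, ∠ = arctan(1231/5) ≈ 89.77°
pole (s+40): 40 + j1231 → |·| = √(40²+1231²) = √1516961 ≈ 1231.6, ∠ = arctan(1231/40) ≈ 88.14°
pole (s+167): 167 + j1231 → |·| = √(167²+1231²) = √1543250 ≈ 1242.3, ∠ = arctan(1231/167) ≈ 82.27°
|G| = 20 · 1.657e+06 / 1.8835e+09 ≈ 0.017595
Gain = 20 log₁₀(0.017595) ≈ -35.09 dB
∠G = 148.66° − 260.18° = -111.52°

ω = 40: 14.4 dB, -125.5°; ω = 1231: -35.1 dB, -111.5°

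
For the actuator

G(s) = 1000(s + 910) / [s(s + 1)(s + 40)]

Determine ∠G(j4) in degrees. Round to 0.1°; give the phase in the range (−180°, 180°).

-171.4°

At s = jω = j4:
zero (s+910): 910 + j4 → |·| = √(910²+4²) = √828116 ≈ 910.01, ∠ = arctan(4/910) ≈ 0.25°
pole (s+1): 1 + j4 → |·| = √(1²+4²) = √17 ≈ 4.1231, ∠ = arctan(4/1) ≈ 75.96°
pole (s+40): 40 + j4 → |·| = √(40²+4²) = √1616 ≈ 40.2, ∠ = arctan(4/40) ≈ 5.71°
pole at origin: |s| = 4, ∠ = 90.00° (in denominator)
∠G = 0.25° − 171.67° = -171.42°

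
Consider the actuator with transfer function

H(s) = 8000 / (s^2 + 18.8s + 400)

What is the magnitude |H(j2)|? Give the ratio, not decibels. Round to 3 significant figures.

20.1

At s = jω = j2:
quadratic: (j2)² + 18.8·j2 + 400 = 396 + j37.6 → |·| ≈ 397.78, ∠ ≈ 5.42°
|H| = 8000 / 397.78 ≈ 20.112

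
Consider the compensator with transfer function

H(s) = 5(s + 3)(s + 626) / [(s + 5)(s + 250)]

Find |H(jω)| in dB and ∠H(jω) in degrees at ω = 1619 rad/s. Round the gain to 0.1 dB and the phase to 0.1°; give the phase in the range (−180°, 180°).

14.5 dB, -12.3°

At s = jω = j1619:
zero (s+3): 3 + j1619 → |·| = √(3²+1619²) = √2621170 ≈ 1619, ∠ = arctan(1619/3) ≈ 89.89°
zero (s+626): 626 + j1619 → |·| = √(626²+1619²) = √3013037 ≈ 1735.8, ∠ = arctan(1619/626) ≈ 68.86°
pole (s+5): 5 + j1619 → |·| = √(5²+1619²) = √2621186 ≈ 1619, ∠ = arctan(1619/5) ≈ 89.82°
pole (s+250): 250 + j1619 → |·| = √(250²+1619²) = √2683661 ≈ 1638.2, ∠ = arctan(1619/250) ≈ 81.22°
|H| = 5 · 2.8103e+06 / 2.6522e+06 ≈ 5.2981
Gain = 20 log₁₀(5.2981) ≈ 14.48 dB
∠H = 158.75° − 171.04° = -12.29°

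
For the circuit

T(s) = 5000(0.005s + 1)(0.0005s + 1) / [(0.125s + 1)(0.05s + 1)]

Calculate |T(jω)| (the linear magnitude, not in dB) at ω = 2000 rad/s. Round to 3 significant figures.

At ω = 2000 rad/s:
zero (1 + j2000·0.005) = 1 + j10 → |·| ≈ 10.05, ∠ ≈ 84.29°
zero (1 + j2000·0.0005) = 1 + j1 → |·| ≈ 1.4142, ∠ ≈ 45.00°
pole (1 + j2000·0.125) = 1 + j250 → |·| ≈ 250, ∠ ≈ 89.77°
pole (1 + j2000·0.05) = 1 + j100 → |·| ≈ 100, ∠ ≈ 89.43°
|T| = 5000 · 10.05 · 1.4142 / (250 · 100) ≈ 2.8425

2.84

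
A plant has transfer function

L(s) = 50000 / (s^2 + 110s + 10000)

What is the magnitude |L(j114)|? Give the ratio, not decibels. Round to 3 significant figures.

3.88

At s = jω = j114:
quadratic: (j114)² + 110·j114 + 10000 = -2996 + j12540 → |·| ≈ 12893, ∠ ≈ 103.44°
|L| = 50000 / 12893 ≈ 3.8781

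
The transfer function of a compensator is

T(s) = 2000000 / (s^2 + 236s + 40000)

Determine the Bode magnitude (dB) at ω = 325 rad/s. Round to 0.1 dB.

25.9 dB

At s = jω = j325:
quadratic: (j325)² + 236·j325 + 40000 = -65625 + j76700 → |·| ≈ 1.0094e+05, ∠ ≈ 130.55°
|T| = 2000000 / 1.0094e+05 ≈ 19.814
Gain = 20 log₁₀(19.814) ≈ 25.94 dB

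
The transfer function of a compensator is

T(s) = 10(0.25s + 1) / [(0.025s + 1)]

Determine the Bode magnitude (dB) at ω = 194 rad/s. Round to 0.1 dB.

At ω = 194 rad/s:
zero (1 + j194·0.25) = 1 + j48.5 → |·| ≈ 48.51, ∠ ≈ 88.82°
pole (1 + j194·0.025) = 1 + j4.85 → |·| ≈ 4.952, ∠ ≈ 78.35°
|T| = 10 · 48.51 / (4.952) ≈ 97.96
Gain = 20 log₁₀(97.96) ≈ 39.82 dB

39.8 dB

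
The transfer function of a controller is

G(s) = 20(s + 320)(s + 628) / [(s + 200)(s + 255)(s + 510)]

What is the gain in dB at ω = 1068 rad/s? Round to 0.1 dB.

At s = jω = j1068:
zero (s+320): 320 + j1068 → |·| = √(320²+1068²) = √1243024 ≈ 1114.9, ∠ = arctan(1068/320) ≈ 73.32°
zero (s+628): 628 + j1068 → |·| = √(628²+1068²) = √1535008 ≈ 1239, ∠ = arctan(1068/628) ≈ 59.54°
pole (s+200): 200 + j1068 → |·| = √(200²+1068²) = √1180624 ≈ 1086.6, ∠ = arctan(1068/200) ≈ 79.39°
pole (s+255): 255 + j1068 → |·| = √(255²+1068²) = √1205649 ≈ 1098, ∠ = arctan(1068/255) ≈ 76.57°
pole (s+510): 510 + j1068 → |·| = √(510²+1068²) = √1400724 ≈ 1183.5, ∠ = arctan(1068/510) ≈ 64.47°
|G| = 20 · 1.3814e+06 / 1.412e+09 ≈ 0.019567
Gain = 20 log₁₀(0.019567) ≈ -34.17 dB

-34.2 dB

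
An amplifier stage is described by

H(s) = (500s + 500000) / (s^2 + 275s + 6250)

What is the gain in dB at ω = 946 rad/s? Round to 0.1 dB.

Substitute s = j946:
Numerator: 500(j946) + 500000 = 500000 + j473000
Denominator: (j946)^2 + 275(j946) + 6250 = -888666 + j260150
|N| = √(500000² + 473000²) ≈ 6.8828e+05, ∠N ≈ 43.41°
|D| = √(888666² + 260150²) ≈ 9.2596e+05, ∠D ≈ 163.68°
|H| = 6.8828e+05 / 9.2596e+05 ≈ 0.74332
Gain = 20 log₁₀(0.74332) ≈ -2.58 dB

-2.6 dB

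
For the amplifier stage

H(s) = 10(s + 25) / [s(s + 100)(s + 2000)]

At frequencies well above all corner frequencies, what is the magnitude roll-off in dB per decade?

-40 dB/decade

Each pole contributes −20 dB/decade at high frequency; each zero contributes +20 dB/decade.
Net: 1 zero(s) − 3 pole(s) → -40 dB/decade.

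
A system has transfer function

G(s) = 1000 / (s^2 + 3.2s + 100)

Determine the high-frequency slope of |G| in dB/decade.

-40 dB/decade

Each pole contributes −20 dB/decade at high frequency; each zero contributes +20 dB/decade.
Net: 0 zero(s) − 2 pole(s) → -40 dB/decade.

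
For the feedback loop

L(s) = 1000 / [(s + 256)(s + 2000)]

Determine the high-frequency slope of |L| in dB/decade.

Each pole contributes −20 dB/decade at high frequency; each zero contributes +20 dB/decade.
Net: 0 zero(s) − 2 pole(s) → -40 dB/decade.

-40 dB/decade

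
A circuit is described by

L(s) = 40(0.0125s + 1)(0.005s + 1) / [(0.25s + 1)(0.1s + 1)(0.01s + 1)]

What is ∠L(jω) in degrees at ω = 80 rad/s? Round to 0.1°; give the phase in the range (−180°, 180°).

At ω = 80 rad/s:
zero (1 + j80·0.0125) = 1 + j1 → |·| ≈ 1.4142, ∠ ≈ 45.00°
zero (1 + j80·0.005) = 1 + j0.4 → |·| ≈ 1.077, ∠ ≈ 21.80°
pole (1 + j80·0.25) = 1 + j20 → |·| ≈ 20.025, ∠ ≈ 87.14°
pole (1 + j80·0.1) = 1 + j8 → |·| ≈ 8.0623, ∠ ≈ 82.87°
pole (1 + j80·0.01) = 1 + j0.8 → |·| ≈ 1.2806, ∠ ≈ 38.66°
∠L = (45.00° + 21.80°) − (87.14° + 82.87° + 38.66°) = -141.87°

-141.9°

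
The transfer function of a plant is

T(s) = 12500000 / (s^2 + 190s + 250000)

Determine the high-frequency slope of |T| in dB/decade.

Each pole contributes −20 dB/decade at high frequency; each zero contributes +20 dB/decade.
Net: 0 zero(s) − 2 pole(s) → -40 dB/decade.

-40 dB/decade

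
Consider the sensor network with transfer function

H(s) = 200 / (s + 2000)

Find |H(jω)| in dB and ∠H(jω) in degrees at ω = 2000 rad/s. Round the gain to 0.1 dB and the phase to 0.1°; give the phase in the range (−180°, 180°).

-23.0 dB, -45.0°

At s = jω = j2000:
pole (s+2000): 2000 + j2000 → |·| = √(2000²+2000²) = √8000000 ≈ 2828.4, ∠ = arctan(2000/2000) ≈ 45.00°
|H| = 200 / 2828.4 ≈ 0.070711
Gain = 20 log₁₀(0.070711) ≈ -23.01 dB
∠H = 0.00° − 45.00° = -45.00°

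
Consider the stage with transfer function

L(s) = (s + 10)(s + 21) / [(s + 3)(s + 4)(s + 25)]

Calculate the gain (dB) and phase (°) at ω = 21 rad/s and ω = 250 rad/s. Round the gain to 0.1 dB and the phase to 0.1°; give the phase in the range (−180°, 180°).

ω = 21: -26.6 dB, -91.6°; ω = 250: -48.0 dB, -89.8°

At s = jω = j21:
zero (s+10): 10 + j21 → |·| = √(10²+21²) = √541 ≈ 23.259, ∠ = arctan(21/10) ≈ 64.54°
zero (s+21): 21 + j21 → |·| = √(21²+21²) = √882 ≈ 29.698, ∠ = arctan(21/21) ≈ 45.00°
pole (s+3): 3 + j21 → |·| = √(3²+21²) = √450 ≈ 21.213, ∠ = arctan(21/3) ≈ 81.87°
pole (s+4): 4 + j21 → |·| = √(4²+21²) = √457 ≈ 21.378, ∠ = arctan(21/4) ≈ 79.22°
pole (s+25): 25 + j21 → |·| = √(25²+21²) = √1066 ≈ 32.65, ∠ = arctan(21/25) ≈ 40.03°
|L| = 1 · 690.75 / 14806 ≈ 0.046653
Gain = 20 log₁₀(0.046653) ≈ -26.62 dB
∠L = 109.54° − 201.12° = -91.58°

At s = jω = j250:
zero (s+10): 10 + j250 → |·| = √(10²+250²) = √62600 ≈ 250.2, ∠ = arctan(250/10) ≈ 87.71°
zero (s+21): 21 + j250 → |·| = √(21²+250²) = √62941 ≈ 250.88, ∠ = arctan(250/21) ≈ 85.20°
pole (s+3): 3 + j250 → |·| = √(3²+250²) = √62509 ≈ 250.02, ∠ = arctan(250/3) ≈ 89.31°
pole (s+4): 4 + j250 → |·| = √(4²+250²) = √62516 ≈ 250.03, ∠ = arctan(250/4) ≈ 89.08°
pole (s+25): 25 + j250 → |·| = √(25²+250²) = √63125 ≈ 251.25, ∠ = arctan(250/25) ≈ 84.29°
|L| = 1 · 62770 / 1.5706e+07 ≈ 0.0039966
Gain = 20 log₁₀(0.0039966) ≈ -47.97 dB
∠L = 172.91° − 262.68° = -89.77°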